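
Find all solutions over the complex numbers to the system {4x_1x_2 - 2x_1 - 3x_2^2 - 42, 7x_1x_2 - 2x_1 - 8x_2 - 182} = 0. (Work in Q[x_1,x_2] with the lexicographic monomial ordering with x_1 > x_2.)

{(-5, -4), (5*sqrt(2251)/7 + 283/7, 61/21 - sqrt(2251)/21), (283/7 - 5*sqrt(2251)/7, sqrt(2251)/21 + 61/21)}

Compute a lex Gröbner basis by Buchberger's algorithm.
f_1 = 4x_1x_2 - 2x_1 - 3x_2^2 - 42, LT = x_1x_2.
f_2 = 7x_1x_2 - 2x_1 - 8x_2 - 182, LT = x_1x_2.

S(f_1,f_2): lcm = x_1x_2. S = -3/14x_1 - 3/4x_2^2 + 8/7x_2 + 31/2.
  leading term x_1: no divisor's leading term divides it; move -3/14x_1 to the remainder.
  leading term x_2^2: no divisor's leading term divides it; move -3/4x_2^2 to the remainder.
  leading term x_2: no divisor's leading term divides it; move 8/7x_2 to the remainder.
  leading term 1: no divisor's leading term divides it; move 31/2 to the remainder.
  remainder -3/14x_1 - 3/4x_2^2 + 8/7x_2 + 31/2 ≠ 0; add h_3 = -3/14x_1 - 3/4x_2^2 + 8/7x_2 + 31/2 to the basis.

S(f_1,h_3): lcm = x_1x_2. S = -1/2x_1 - 7/2x_2^3 + 55/12x_2^2 + 217/3x_2 - 21/2.
  leading term x_1: subtract (7/3)·h_3 from -1/2x_1 - 7/2x_2^3 + 55/12x_2^2 + 217/3x_2 - 21/2 → -7/2x_2^3 + 19/3x_2^2 + 209/3x_2 - 140/3
  leading term x_2^3: no divisor's leading term divides it; move -7/2x_2^3 to the remainder.
  leading term x_2^2: no divisor's leading term divides it; move 19/3x_2^2 to the remainder.
  leading term x_2: no divisor's leading term divides it; move 209/3x_2 to the remainder.
  leading term 1: no divisor's leading term divides it; move -140/3 to the remainder.
  remainder -7/2x_2^3 + 19/3x_2^2 + 209/3x_2 - 140/3 ≠ 0; add h_4 = -7/2x_2^3 + 19/3x_2^2 + 209/3x_2 - 140/3 to the basis.

The other S-polynomials (S(f_2,h_3), S(f_1,h_4), S(f_2,h_4), S(h_3,h_4)) all reduce to 0 modulo the current basis, so we have a Gröbner basis.
Inter-reduce: drop elements whose leading term is divisible by another's, tail-reduce, and make monic.
Reduced Gröbner basis: {x_1 + 7/2x_2^2 - 16/3x_2 - 217/3, x_2^3 - 38/21x_2^2 - 418/21x_2 + 40/3}.

Elimination: the polynomial x_2^3 - 38/21x_2^2 - 418/21x_2 + 40/3 lies in the elimination ideal for x_2, so x_2 ∈ {-4, 61/21 - sqrt(2251)/21, sqrt(2251)/21 + 61/21}. For each such x_2, the remaining basis elements (now univariate) give the rest of the solution.
  x_2 = -4: the earlier basis element becomes x_1 + 5 = 0, giving x_1 = -5 — point (-5, -4).
  x_2 = 61/21 - sqrt(2251)/21: the earlier basis element becomes x_1 - 283/7 - 5*sqrt(2251)/7 = 0, giving x_1 = 5*sqrt(2251)/7 + 283/7 — point (5*sqrt(2251)/7 + 283/7, 61/21 - sqrt(2251)/21).
  x_2 = sqrt(2251)/21 + 61/21: the earlier basis element becomes x_1 - 283/7 + 5*sqrt(2251)/7 = 0, giving x_1 = 283/7 - 5*sqrt(2251)/7 — point (283/7 - 5*sqrt(2251)/7, sqrt(2251)/21 + 61/21).
Check: every point annihilates each of the original generators.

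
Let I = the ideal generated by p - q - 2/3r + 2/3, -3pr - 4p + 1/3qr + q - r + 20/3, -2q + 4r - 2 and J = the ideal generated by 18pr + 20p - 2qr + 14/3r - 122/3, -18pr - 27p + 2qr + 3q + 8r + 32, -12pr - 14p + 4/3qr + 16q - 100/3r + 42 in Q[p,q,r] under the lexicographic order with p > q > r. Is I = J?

Yes, the ideals are equal.

Two ideals are equal iff their reduced Gröbner bases coincide (the reduced basis is unique for a fixed ordering).
Buchberger on the first generating set:
f_1 = p - q - 2/3r + 2/3, LT = p.
f_2 = -3pr - 4p + 1/3qr + q - r + 20/3, LT = pr.
f_3 = -2q + 4r - 2, LT = q.

S(f_1,f_2): lcm = pr. S = -4/3p - 8/9qr + 1/3q - 2/3r^2 + 1/3r + 20/9.
  reduce S modulo (f_1, f_2, f_3):
  remainder -22/9r^2 - 5/3r + 37/9 ≠ 0; add g_4 = -22/9r^2 - 5/3r + 37/9 to the basis.

The other S-polynomials (S(f_1,f_3), S(f_2,f_3), S(f_1,g_4), S(f_2,g_4), S(f_3,g_4)) all reduce to 0 modulo the current basis, so we have a Gröbner basis.
Inter-reduce: drop elements whose leading term is divisible by another's, tail-reduce, and make monic.
Reduced Gröbner basis: {p - 8/3r + 5/3, q - 2r + 1, r^2 + 15/22r - 37/22}.

Buchberger on the second generating set:
h_1 = 18pr + 20p - 2qr + 14/3r - 122/3, LT = pr.
h_2 = -18pr - 27p + 2qr + 3q + 8r + 32, LT = pr.
h_3 = -12pr - 14p + 4/3qr + 16q - 100/3r + 42, LT = pr.

S(h_1,h_2): lcm = pr. S = -7/18p + 1/6q + 19/27r - 13/27.
  reduce S modulo (h_1, h_2, h_3):
  remainder -7/18p + 1/6q + 19/27r - 13/27 ≠ 0; add k_4 = -7/18p + 1/6q + 19/27r - 13/27 to the basis.

S(h_1,h_3): lcm = pr. S = -1/18p + 4/3q - 68/27r + 67/54.
  reduce S modulo (h_1, h_2, h_3, k_4):
  remainder 55/42q - 55/21r + 55/42 ≠ 0; add k_5 = 55/42q - 55/21r + 55/42 to the basis.

S(h_1,k_4): lcm = pr. S = 10/9p + 20/63qr + 38/21r^2 - 185/189r - 61/27.
  reduce S modulo (h_1, h_2, h_3, k_4, k_5):
  remainder 22/9r^2 + 5/3r - 37/9 ≠ 0; add k_6 = 22/9r^2 + 5/3r - 37/9 to the basis.

The other S-polynomials (S(h_2,h_3), S(h_2,k_4), S(h_3,k_4), S(h_1,k_5), S(h_2,k_5), S(h_3,k_5), S(k_4,k_5), S(h_1,k_6), S(h_2,k_6), S(h_3,k_6), S(k_4,k_6), S(k_5,k_6)) all reduce to 0 modulo the current basis, so we have a Gröbner basis.
Inter-reduce: drop elements whose leading term is divisible by another's, tail-reduce, and make monic.
Reduced Gröbner basis: {p - 8/3r + 5/3, q - 2r + 1, r^2 + 15/22r - 37/22}.

The two bases agree; hence the ideals are identical.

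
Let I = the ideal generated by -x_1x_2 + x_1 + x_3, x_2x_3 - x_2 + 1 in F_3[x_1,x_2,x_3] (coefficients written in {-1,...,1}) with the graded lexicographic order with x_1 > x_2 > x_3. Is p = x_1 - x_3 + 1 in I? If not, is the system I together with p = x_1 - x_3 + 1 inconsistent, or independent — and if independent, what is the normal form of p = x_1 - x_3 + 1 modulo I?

First compute the reduced Gröbner basis of I by Buchberger's algorithm.
f_1 = -x_1x_2 + x_1 + x_3, LT = x_1x_2.
f_2 = x_2x_3 - x_2 + 1, LT = x_2x_3.

S(f_1,f_2): lcm = x_1x_2x_3. S = x_1x_2 - x_1x_3 - x_3^2 - x_1.
  leading term x_1x_2: subtract (-1)·f_1 from x_1x_2 - x_1x_3 - x_3^2 - x_1 → -x_1x_3 - x_3^2 + x_3
  leading term x_1x_3: no divisor's leading term divides it; move -x_1x_3 to the remainder.
  leading term x_3^2: no divisor's leading term divides it; move -x_3^2 to the remainder.
  leading term x_3: no divisor's leading term divides it; move x_3 to the remainder.
  remainder -x_1x_3 - x_3^2 + x_3 ≠ 0; add h_3 = -x_1x_3 - x_3^2 + x_3 to the basis.

The other S-polynomials (S(f_1,h_3), S(f_2,h_3)) all reduce to 0 modulo the current basis, so we have a Gröbner basis.
Inter-reduce: drop elements whose leading term is divisible by another's, tail-reduce, and make monic.
Reduced Gröbner basis: {x_1x_2 - x_1 - x_3, x_1x_3 + x_3^2 - x_3, x_2x_3 - x_2 + 1}.
Label its elements g_1 = x_1x_2 - x_1 - x_3, g_2 = x_1x_3 + x_3^2 - x_3, g_3 = x_2x_3 - x_2 + 1.

Reduce p = x_1 - x_3 + 1 modulo G:
  leading term x_1: no divisor's leading term divides it; move x_1 to the remainder.
  leading term x_3: no divisor's leading term divides it; move -x_3 to the remainder.
  leading term 1: no divisor's leading term divides it; move 1 to the remainder.
  normal form = x_1 - x_3 + 1.
The normal form is nonzero, so p ∉ I. Since p minus its normal form lies in I, I + (p) = I + (r) where r = x_1 - x_3 + 1; decide whether this ideal is the whole ring.
Run Buchberger on G together with r (pairs among the g_i already reduce to 0 since G is a Gröbner basis):
g_1 = x_1x_2 - x_1 - x_3, LT = x_1x_2.
g_2 = x_1x_3 + x_3^2 - x_3, LT = x_1x_3.
g_3 = x_2x_3 - x_2 + 1, LT = x_2x_3.
r = x_1 - x_3 + 1, LT = x_1.

S(g_1,r): lcm = x_1x_2. S = x_2x_3 - x_1 - x_2 - x_3.
  leading term x_2x_3: subtract (1)·g_3 from x_2x_3 - x_1 - x_2 - x_3 → -x_1 - x_3 - 1
  leading term x_1: subtract (-1)·r from -x_1 - x_3 - 1 → x_3
  leading term x_3: no divisor's leading term divides it; move x_3 to the remainder.
  remainder x_3 ≠ 0; add m_5 = x_3 to the basis.

S(g_3,m_5): lcm = x_2x_3. S = -x_2 + 1.
  leading term x_2: no divisor's leading term divides it; move -x_2 to the remainder.
  leading term 1: no divisor's leading term divides it; move 1 to the remainder.
  remainder -x_2 + 1 ≠ 0; add m_6 = -x_2 + 1 to the basis.

The other S-polynomials (S(g_1,g_2), S(g_1,g_3), S(g_2,g_3), S(g_2,r), S(g_3,r), S(g_1,m_5), S(g_2,m_5), S(r,m_5), S(g_1,m_6), S(g_2,m_6), S(g_3,m_6), S(r,m_6), S(m_5,m_6)) all reduce to 0 modulo the current basis, so we have a Gröbner basis.
Inter-reduce: drop elements whose leading term is divisible by another's, tail-reduce, and make monic.
Reduced Gröbner basis: {x_1 + 1, x_2 - 1, x_3}.
The reduced Gröbner basis of I + (p) is {x_1 + 1, x_2 - 1, x_3} ≠ {1}, a proper ideal, so the enlarged system stays consistent: p is independent of I, with normal form x_1 - x_3 + 1.

x_1 - x_3 + 1 is independent of I; its normal form modulo I is x_1 - x_3 + 1.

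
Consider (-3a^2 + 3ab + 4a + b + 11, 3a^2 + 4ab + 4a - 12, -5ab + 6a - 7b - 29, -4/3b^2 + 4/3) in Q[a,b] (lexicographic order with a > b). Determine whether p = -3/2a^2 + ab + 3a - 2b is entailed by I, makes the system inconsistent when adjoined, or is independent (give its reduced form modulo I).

First compute the reduced Gröbner basis of I by Buchberger's algorithm.
f_1 = -3a^2 + 3ab + 4a + b + 11, LT = a^2.
f_2 = 3a^2 + 4ab + 4a - 12, LT = a^2.
f_3 = -5ab + 6a - 7b - 29, LT = ab.
f_4 = -4/3b^2 + 4/3, LT = b^2.

S(f_1,f_2): lcm = a^2. S = -7/3ab - 8/3a - 1/3b + 1/3.
  leading term ab: subtract (7/15)·f_3 from -7/3ab - 8/3a - 1/3b + 1/3 → -82/15a + 44/15b + 208/15
  leading term a: no divisor's leading term divides it; move -82/15a to the remainder.
  leading term b: no divisor's leading term divides it; move 44/15b to the remainder.
  leading term 1: no divisor's leading term divides it; move 208/15 to the remainder.
  remainder -82/15a + 44/15b + 208/15 ≠ 0; add h_5 = -82/15a + 44/15b + 208/15 to the basis.

S(f_1,f_3): lcm = a^2b. S = 6/5a^2 - ab^2 - 41/15ab - 29/5a - 1/3b^2 - 11/3b.
  leading term a^2: subtract (-2/5)·f_1 from 6/5a^2 - ab^2 - 41/15ab - 29/5a - 1/3b^2 - 11/3b → -ab^2 - 23/15ab - 21/5a - 1/3b^2 - 49/15b + 22/5
  leading term ab^2: subtract (1/5b)·f_3 from -ab^2 - 23/15ab - 21/5a - 1/3b^2 - 49/15b + 22/5 → -41/15ab - 21/5a + 16/15b^2 + 38/15b + 22/5
  leading term ab: subtract (41/75)·f_3 from -41/15ab - 21/5a + 16/15b^2 + 38/15b + 22/5 → -187/25a + 16/15b^2 + 159/25b + 1519/75
  leading term a: subtract (561/410)·h_5 from -187/25a + 16/15b^2 + 159/25b + 1519/75 → 16/15b^2 + 481/205b + 787/615
  leading term b^2: subtract (-4/5)·f_4 from 16/15b^2 + 481/205b + 787/615 → 481/205b + 481/205
  leading term b: no divisor's leading term divides it; move 481/205b to the remainder.
  leading term 1: no divisor's leading term divides it; move 481/205 to the remainder.
  remainder 481/205b + 481/205 ≠ 0; add h_6 = 481/205b + 481/205 to the basis.

S(f_1,f_4): leading monomials are coprime, so the S-polynomial reduces to 0 (Buchberger's first criterion).
S(f_2,f_3): lcm = a^2b. S = 6/5a^2 + 4/3ab^2 - 1/15ab - 29/5a - 4b.
  leading term a^2: subtract (-2/5)·f_1 from 6/5a^2 + 4/3ab^2 - 1/15ab - 29/5a - 4b → 4/3ab^2 + 17/15ab - 21/5a - 18/5b + 22/5
  leading term ab^2: subtract (-4/15b)·f_3 from 4/3ab^2 + 17/15ab - 21/5a - 18/5b + 22/5 → 41/15ab - 21/5a - 28/15b^2 - 34/3b + 22/5
  leading term ab: subtract (-41/75)·f_3 from 41/15ab - 21/5a - 28/15b^2 - 34/3b + 22/5 → -23/25a - 28/15b^2 - 379/25b - 859/75
  leading term a: subtract (69/410)·h_5 from -23/25a - 28/15b^2 - 379/25b - 859/75 → -28/15b^2 - 3209/205b - 8479/615
  leading term b^2: subtract (7/5)·f_4 from -28/15b^2 - 3209/205b - 8479/615 → -3209/205b - 3209/205
  leading term b: subtract (-3209/481)·h_6 from -3209/205b - 3209/205 → 0
  remainder 0.

S(f_2,f_4): leading monomials are coprime, so the S-polynomial reduces to 0 (Buchberger's first criterion).
S(f_3,f_4): lcm = ab^2. S = -6/5ab + a + 7/5b^2 + 29/5b.
  leading term ab: subtract (6/25)·f_3 from -6/5ab + a + 7/5b^2 + 29/5b → -11/25a + 7/5b^2 + 187/25b + 174/25
  leading term a: subtract (33/410)·h_5 from -11/25a + 7/5b^2 + 187/25b + 174/25 → 7/5b^2 + 297/41b + 1198/205
  leading term b^2: subtract (-21/20)·f_4 from 7/5b^2 + 297/41b + 1198/205 → 297/41b + 297/41
  leading term b: subtract (1485/481)·h_6 from 297/41b + 297/41 → 0
  remainder 0.

S(f_1,h_5): lcm = a^2. S = -19/41ab + 148/123a - 1/3b - 11/3.
  leading term ab: subtract (19/205)·f_3 from -19/41ab + 148/123a - 1/3b - 11/3 → 398/615a + 194/615b - 602/615
  leading term a: subtract (-199/1681)·h_5 from 398/615a + 194/615b - 602/615 → 1114/1681b + 1114/1681
  leading term b: subtract (5570/19721)·h_6 from 1114/1681b + 1114/1681 → 0
  remainder 0.

S(f_2,h_5): lcm = a^2. S = 230/123ab + 476/123a - 4.
  leading term ab: subtract (-46/123)·f_3 from 230/123ab + 476/123a - 4 → 752/123a - 322/123b - 1826/123
  leading term a: subtract (-1880/1681)·h_5 from 752/123a - 322/123b - 1826/123 → 1114/1681b + 1114/1681
  leading term b: subtract (5570/19721)·h_6 from 1114/1681b + 1114/1681 → 0
  remainder 0.

S(f_3,h_5): lcm = ab. S = -6/5a + 22/41b^2 + 807/205b + 29/5.
  leading term a: subtract (9/41)·h_5 from -6/5a + 22/41b^2 + 807/205b + 29/5 → 22/41b^2 + 135/41b + 113/41
  leading term b^2: subtract (-33/82)·f_4 from 22/41b^2 + 135/41b + 113/41 → 135/41b + 135/41
  leading term b: subtract (675/481)·h_6 from 135/41b + 135/41 → 0
  remainder 0.

S(f_4,h_5): leading monomials are coprime, so the S-polynomial reduces to 0 (Buchberger's first criterion).
S(f_1,h_6): leading monomials are coprime, so the S-polynomial reduces to 0 (Buchberger's first criterion).
S(f_2,h_6): leading monomials are coprime, so the S-polynomial reduces to 0 (Buchberger's first criterion).
S(f_3,h_6): lcm = ab. S = -11/5a + 7/5b + 29/5.
  leading term a: subtract (33/82)·h_5 from -11/5a + 7/5b + 29/5 → 9/41b + 9/41
  leading term b: subtract (45/481)·h_6 from 9/41b + 9/41 → 0
  remainder 0.

S(f_4,h_6): lcm = b^2. S = -b - 1.
  leading term b: subtract (-205/481)·h_6 from -b - 1 → 0
  remainder 0.

S(h_5,h_6): leading monomials are coprime, so the S-polynomial reduces to 0 (Buchberger's first criterion).
Every S-polynomial of the final basis reduces to 0, so we have a Gröbner basis.
Inter-reduce: drop elements whose leading term is divisible by another's, tail-reduce, and make monic.
Reduced Gröbner basis: {a - 2, b + 1}.
Label its elements g_1 = a - 2, g_2 = b + 1.

Reduce p = -3/2a^2 + ab + 3a - 2b modulo G:
  leading term a^2: subtract (-3/2a)·g_1 from -3/2a^2 + ab + 3a - 2b → ab - 2b
  leading term ab: subtract (b)·g_1 from ab - 2b → 0
  normal form = 0.
Since the normal form is 0, p ∈ I.

-3/2a^2 + ab + 3a - 2b lies in I (it reduces to 0).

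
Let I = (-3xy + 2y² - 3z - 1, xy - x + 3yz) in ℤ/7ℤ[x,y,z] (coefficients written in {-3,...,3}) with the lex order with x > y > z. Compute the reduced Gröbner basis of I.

G = {x - 3y² - 3yz + z - 2, y³ + y²z - y² + 2yz + 3y - 2z - 3}

f_1 = -3xy + 2y² - 3z - 1, LT = xy.
f_2 = xy - x + 3yz, LT = xy.

S(f_1,f_2): lcm = xy. S = x - 3y² - 3yz + z - 2.
  leading term x: no divisor's leading term divides it; move x to the remainder.
  leading term y²: no divisor's leading term divides it; move -3y² to the remainder.
  leading term yz: no divisor's leading term divides it; move -3yz to the remainder.
  leading term z: no divisor's leading term divides it; move z to the remainder.
  leading term 1: no divisor's leading term divides it; move -2 to the remainder.
  remainder x - 3y² - 3yz + z - 2 ≠ 0; add g_3 = x - 3y² - 3yz + z - 2 to the basis.

S(f_1,g_3): lcm = xy. S = 3y³ + 3y²z - 3y² - yz + 2y + z - 2.
  leading term y³: no divisor's leading term divides it; move 3y³ to the remainder.
  leading term y²z: no divisor's leading term divides it; move 3y²z to the remainder.
  leading term y²: no divisor's leading term divides it; move -3y² to the remainder.
  leading term yz: no divisor's leading term divides it; move -yz to the remainder.
  leading term y: no divisor's leading term divides it; move 2y to the remainder.
  leading term z: no divisor's leading term divides it; move z to the remainder.
  leading term 1: no divisor's leading term divides it; move -2 to the remainder.
  remainder 3y³ + 3y²z - 3y² - yz + 2y + z - 2 ≠ 0; add g_4 = 3y³ + 3y²z - 3y² - yz + 2y + z - 2 to the basis.

The other S-polynomials (S(f_2,g_3), S(f_1,g_4), S(f_2,g_4), S(g_3,g_4)) all reduce to 0 modulo the current basis, so we have a Gröbner basis.
Inter-reduce: drop elements whose leading term is divisible by another's, tail-reduce, and make monic.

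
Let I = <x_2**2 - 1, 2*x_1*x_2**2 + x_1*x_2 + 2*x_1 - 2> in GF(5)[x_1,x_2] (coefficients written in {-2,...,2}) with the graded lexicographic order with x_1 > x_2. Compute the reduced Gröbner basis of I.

G = {x_1 + 1, x_2 + 1}

This is the nonlinear analogue of row-reducing a linear system.

f_1 = x_2**2 - 1, LT = x_2**2.
f_2 = 2*x_1*x_2**2 + x_1*x_2 + 2*x_1 - 2, LT = x_1*x_2**2.

S(f_1,f_2): lcm = x_1*x_2**2. S = 2*x_1*x_2 - 2*x_1 + 1.
  leading term x_1*x_2: no divisor's leading term divides it; move 2*x_1*x_2 to the remainder.
  leading term x_1: no divisor's leading term divides it; move -2*x_1 to the remainder.
  leading term 1: no divisor's leading term divides it; move 1 to the remainder.
  remainder 2*x_1*x_2 - 2*x_1 + 1 ≠ 0; add g_3 = 2*x_1*x_2 - 2*x_1 + 1 to the basis.

S(f_1,g_3): lcm = x_1*x_2**2. S = x_1*x_2 - x_1 + 2*x_2.
  leading term x_1*x_2: subtract (-2)·g_3 from x_1*x_2 - x_1 + 2*x_2 → 2*x_2 + 2
  leading term x_2: no divisor's leading term divides it; move 2*x_2 to the remainder.
  leading term 1: no divisor's leading term divides it; move 2 to the remainder.
  remainder 2*x_2 + 2 ≠ 0; add g_4 = 2*x_2 + 2 to the basis.

S(f_2,g_3): lcm = x_1*x_2**2. S = -x_1*x_2 + x_1 + 2*x_2 - 1.
  leading term x_1*x_2: subtract (2)·g_3 from -x_1*x_2 + x_1 + 2*x_2 - 1 → 2*x_2 + 2
  leading term x_2: subtract (1)·g_4 from 2*x_2 + 2 → 0
  remainder 0.

S(f_1,g_4): lcm = x_2**2. S = -x_2 - 1.
  leading term x_2: subtract (2)·g_4 from -x_2 - 1 → 0
  remainder 0.

S(f_2,g_4): lcm = x_1*x_2**2. S = 2*x_1*x_2 + x_1 - 1.
  leading term x_1*x_2: subtract (1)·g_3 from 2*x_1*x_2 + x_1 - 1 → -2*x_1 - 2
  leading term x_1: no divisor's leading term divides it; move -2*x_1 to the remainder.
  leading term 1: no divisor's leading term divides it; move -2 to the remainder.
  remainder -2*x_1 - 2 ≠ 0; add g_5 = -2*x_1 - 2 to the basis.

S(g_3,g_4): lcm = x_1*x_2. S = -2*x_1 - 2.
  leading term x_1: subtract (1)·g_5 from -2*x_1 - 2 → 0
  remainder 0.

S(f_1,g_5): leading monomials are coprime, so the S-polynomial reduces to 0 (Buchberger's first criterion).
S(f_2,g_5): lcm = x_1*x_2**2. S = -2*x_1*x_2 - x_2**2 + x_1 - 1.
  leading term x_1*x_2: subtract (-1)·g_3 from -2*x_1*x_2 - x_2**2 + x_1 - 1 → -x_2**2 - x_1
  leading term x_2**2: subtract (-1)·f_1 from -x_2**2 - x_1 → -x_1 - 1
  leading term x_1: subtract (-2)·g_5 from -x_1 - 1 → 0
  remainder 0.

S(g_3,g_5): lcm = x_1*x_2. S = -x_1 - x_2 - 2.
  leading term x_1: subtract (-2)·g_5 from -x_1 - x_2 - 2 → -x_2 - 1
  leading term x_2: subtract (2)·g_4 from -x_2 - 1 → 0
  remainder 0.

S(g_4,g_5): leading monomials are coprime, so the S-polynomial reduces to 0 (Buchberger's first criterion).
Every S-polynomial of the final basis reduces to 0, so we have a Gröbner basis.
Inter-reduce: drop elements whose leading term is divisible by another's, tail-reduce, and make monic.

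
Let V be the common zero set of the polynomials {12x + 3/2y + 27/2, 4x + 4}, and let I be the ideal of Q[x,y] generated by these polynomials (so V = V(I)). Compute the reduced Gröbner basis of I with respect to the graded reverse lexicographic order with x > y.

f_1 = 12x + 3/2y + 27/2, LT = x.
f_2 = 4x + 4, LT = x.

S(f_1,f_2): lcm = x. S = 1/8y + 1/8.
  reduce S modulo (f_1, f_2):
  remainder 1/8y + 1/8 ≠ 0; add g_3 = 1/8y + 1/8 to the basis.

The other S-polynomials (S(f_1,g_3), S(f_2,g_3)) all reduce to 0 modulo the current basis, so we have a Gröbner basis.
Inter-reduce: drop elements whose leading term is divisible by another's, tail-reduce, and make monic.

G = {x + 1, y + 1}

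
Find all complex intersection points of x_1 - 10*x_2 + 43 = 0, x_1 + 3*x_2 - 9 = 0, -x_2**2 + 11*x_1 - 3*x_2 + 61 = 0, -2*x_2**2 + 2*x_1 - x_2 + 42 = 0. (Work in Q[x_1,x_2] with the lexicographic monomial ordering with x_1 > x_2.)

{(-3, 4)}

Compute a lex Gröbner basis by Buchberger's algorithm.
f_1 = x_1 - 10*x_2 + 43, LT = x_1.
f_2 = x_1 + 3*x_2 - 9, LT = x_1.
f_3 = 11*x_1 - x_2**2 - 3*x_2 + 61, LT = x_1.
f_4 = 2*x_1 - 2*x_2**2 - x_2 + 42, LT = x_1.

S(f_1,f_2): lcm = x_1. S = -13*x_2 + 52.
  leading term x_2: no divisor's leading term divides it; move -13*x_2 to the remainder.
  leading term 1: no divisor's leading term divides it; move 52 to the remainder.
  remainder -13*x_2 + 52 ≠ 0; add h_5 = -13*x_2 + 52 to the basis.

The other S-polynomials (S(f_1,f_3), S(f_1,f_4), S(f_2,f_3), S(f_2,f_4), S(f_3,f_4), S(f_1,h_5), S(f_2,h_5), S(f_3,h_5), S(f_4,h_5)) all reduce to 0 modulo the current basis, so we have a Gröbner basis.
Inter-reduce: drop elements whose leading term is divisible by another's, tail-reduce, and make monic.
Reduced Gröbner basis: {x_1 + 3, x_2 - 4}.

The lex basis is triangular: the last element involves only x_2. Solving x_2 - 4 = 0 gives x_2 ∈ {4}; substituting each value into the earlier elements determines the remaining variables.
  x_2 = 4: the earlier basis element becomes x_1 + 3 = 0, giving x_1 = -3 — point (-3, 4).
Check: every point annihilates each of the original generators.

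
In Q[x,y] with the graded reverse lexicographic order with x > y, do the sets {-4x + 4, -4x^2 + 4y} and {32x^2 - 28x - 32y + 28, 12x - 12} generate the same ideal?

Two ideals are equal iff their reduced Gröbner bases coincide (the reduced basis is unique for a fixed ordering).
Buchberger on the first generating set:
f_1 = -4x + 4, LT = x.
f_2 = -4x^2 + 4y, LT = x^2.

S(f_1,f_2): lcm = x^2. S = -x + y.
  leading term x: subtract (1/4)·f_1 from -x + y → y - 1
  leading term y: no divisor's leading term divides it; move y to the remainder.
  leading term 1: no divisor's leading term divides it; move -1 to the remainder.
  remainder y - 1 ≠ 0; add g_3 = y - 1 to the basis.

The other S-polynomials (S(f_1,g_3), S(f_2,g_3)) all reduce to 0 modulo the current basis, so we have a Gröbner basis.
Inter-reduce: drop elements whose leading term is divisible by another's, tail-reduce, and make monic.
Reduced Gröbner basis: {x - 1, y - 1}.

Buchberger on the second generating set:
h_1 = 32x^2 - 28x - 32y + 28, LT = x^2.
h_2 = 12x - 12, LT = x.

S(h_1,h_2): lcm = x^2. S = 1/8x - y + 7/8.
  leading term x: subtract (1/96)·h_2 from 1/8x - y + 7/8 → -y + 1
  leading term y: no divisor's leading term divides it; move -y to the remainder.
  leading term 1: no divisor's leading term divides it; move 1 to the remainder.
  remainder -y + 1 ≠ 0; add k_3 = -y + 1 to the basis.

The other S-polynomials (S(h_1,k_3), S(h_2,k_3)) all reduce to 0 modulo the current basis, so we have a Gröbner basis.
Inter-reduce: drop elements whose leading term is divisible by another's, tail-reduce, and make monic.
Reduced Gröbner basis: {x - 1, y - 1}.

These coincide, so the ideals are equal.
The choice of monomial ordering does not affect the verdict — as long as both bases are computed under the same ordering, their equality decides ideal equality.

Yes, the ideals are equal.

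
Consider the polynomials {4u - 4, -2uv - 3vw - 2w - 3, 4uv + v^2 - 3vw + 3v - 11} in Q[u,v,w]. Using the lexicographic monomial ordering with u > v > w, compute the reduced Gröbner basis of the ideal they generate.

f_1 = 4u - 4, LT = u.
f_2 = -2uv - 3vw - 2w - 3, LT = uv.
f_3 = 4uv + v^2 - 3vw + 3v - 11, LT = uv.

S(f_1,f_2): lcm = uv. S = -3/2vw - v - w - 3/2.
  leading term vw: no divisor's leading term divides it; move -3/2vw to the remainder.
  leading term v: no divisor's leading term divides it; move -v to the remainder.
  leading term w: no divisor's leading term divides it; move -w to the remainder.
  leading term 1: no divisor's leading term divides it; move -3/2 to the remainder.
  remainder -3/2vw - v - w - 3/2 ≠ 0; add g_4 = -3/2vw - v - w - 3/2 to the basis.

S(f_1,f_3): lcm = uv. S = -1/4v^2 + 3/4vw - 7/4v + 11/4.
  leading term v^2: no divisor's leading term divides it; move -1/4v^2 to the remainder.
  leading term vw: subtract (-1/2)·g_4 from 3/4vw - 7/4v + 11/4 → -9/4v - 1/2w + 2
  leading term v: no divisor's leading term divides it; move -9/4v to the remainder.
  leading term w: no divisor's leading term divides it; move -1/2w to the remainder.
  leading term 1: no divisor's leading term divides it; move 2 to the remainder.
  remainder -1/4v^2 - 9/4v - 1/2w + 2 ≠ 0; add g_5 = -1/4v^2 - 9/4v - 1/2w + 2 to the basis.

S(f_3,g_4): lcm = uvw. S = -2/3uv - 2/3uw - u + 1/4v^2w - 3/4vw^2 + 3/4vw - 11/4w.
  leading term uv: subtract (-1/6v)·f_1 from -2/3uv - 2/3uw - u + 1/4v^2w - 3/4vw^2 + 3/4vw - 11/4w → -2/3uw - u + 1/4v^2w - 3/4vw^2 + 3/4vw - 2/3v - 11/4w
  leading term uw: subtract (-1/6w)·f_1 from -2/3uw - u + 1/4v^2w - 3/4vw^2 + 3/4vw - 2/3v - 11/4w → -u + 1/4v^2w - 3/4vw^2 + 3/4vw - 2/3v - 41/12w
  leading term u: subtract (-1/4)·f_1 from -u + 1/4v^2w - 3/4vw^2 + 3/4vw - 2/3v - 41/12w → 1/4v^2w - 3/4vw^2 + 3/4vw - 2/3v - 41/12w - 1
  leading term v^2w: subtract (-1/6v)·g_4 from 1/4v^2w - 3/4vw^2 + 3/4vw - 2/3v - 41/12w - 1 → -1/6v^2 - 3/4vw^2 + 7/12vw - 11/12v - 41/12w - 1
  leading term v^2: subtract (2/3)·g_5 from -1/6v^2 - 3/4vw^2 + 7/12vw - 11/12v - 41/12w - 1 → -3/4vw^2 + 7/12vw + 7/12v - 37/12w - 7/3
  leading term vw^2: subtract (1/2w)·g_4 from -3/4vw^2 + 7/12vw + 7/12v - 37/12w - 7/3 → 13/12vw + 7/12v + 1/2w^2 - 7/3w - 7/3
  leading term vw: subtract (-13/18)·g_4 from 13/12vw + 7/12v + 1/2w^2 - 7/3w - 7/3 → -5/36v + 1/2w^2 - 55/18w - 41/12
  leading term v: no divisor's leading term divides it; move -5/36v to the remainder.
  leading term w^2: no divisor's leading term divides it; move 1/2w^2 to the remainder.
  leading term w: no divisor's leading term divides it; move -55/18w to the remainder.
  leading term 1: no divisor's leading term divides it; move -41/12 to the remainder.
  remainder -5/36v + 1/2w^2 - 55/18w - 41/12 ≠ 0; add g_6 = -5/36v + 1/2w^2 - 55/18w - 41/12 to the basis.

S(g_4,g_6): lcm = vw. S = 2/3v + 18/5w^3 - 22w^2 - 359/15w + 1.
  leading term v: subtract (-24/5)·g_6 from 2/3v + 18/5w^3 - 22w^2 - 359/15w + 1 → 18/5w^3 - 98/5w^2 - 193/5w - 77/5
  leading term w^3: no divisor's leading term divides it; move 18/5w^3 to the remainder.
  leading term w^2: no divisor's leading term divides it; move -98/5w^2 to the remainder.
  leading term w: no divisor's leading term divides it; move -193/5w to the remainder.
  leading term 1: no divisor's leading term divides it; move -77/5 to the remainder.
  remainder 18/5w^3 - 98/5w^2 - 193/5w - 77/5 ≠ 0; add g_7 = 18/5w^3 - 98/5w^2 - 193/5w - 77/5 to the basis.

The other S-polynomials (S(f_2,f_3), S(f_1,g_4), S(f_2,g_4), S(f_1,g_5), S(f_2,g_5), S(f_3,g_5), S(g_4,g_5), S(f_1,g_6), S(f_2,g_6), S(f_3,g_6), S(g_5,g_6), S(f_1,g_7), S(f_2,g_7), S(f_3,g_7), S(g_4,g_7), S(g_5,g_7), S(g_6,g_7)) all reduce to 0 modulo the current basis, so we have a Gröbner basis.
Inter-reduce: drop elements whose leading term is divisible by another's, tail-reduce, and make monic.

G = {u - 1, v - 18/5w^2 + 22w + 123/5, w^3 - 49/9w^2 - 193/18w - 77/18}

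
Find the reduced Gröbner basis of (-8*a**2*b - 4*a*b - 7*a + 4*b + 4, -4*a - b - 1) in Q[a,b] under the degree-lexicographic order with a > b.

G = {b**3 - 25/2*b - 23/2, a + 1/4*b + 1/4}

This is the nonlinear analogue of row-reducing a linear system.

f_1 = -8*a**2*b - 4*a*b - 7*a + 4*b + 4, LT = a**2*b.
f_2 = -4*a - b - 1, LT = a.

S(f_1,f_2): lcm = a**2*b. S = -1/4*a*b**2 + 1/4*a*b + 7/8*a - 1/2*b - 1/2.
  leading term a*b**2: subtract (1/16*b**2)·f_2 from -1/4*a*b**2 + 1/4*a*b + 7/8*a - 1/2*b - 1/2 → 1/16*b**3 + 1/4*a*b + 1/16*b**2 + 7/8*a - 1/2*b - 1/2
  leading term b**3: no divisor's leading term divides it; move 1/16*b**3 to the remainder.
  leading term a*b: subtract (-1/16*b)·f_2 from 1/4*a*b + 1/16*b**2 + 7/8*a - 1/2*b - 1/2 → 7/8*a - 9/16*b - 1/2
  leading term a: subtract (-7/32)·f_2 from 7/8*a - 9/16*b - 1/2 → -25/32*b - 23/32
  leading term b: no divisor's leading term divides it; move -25/32*b to the remainder.
  leading term 1: no divisor's leading term divides it; move -23/32 to the remainder.
  remainder 1/16*b**3 - 25/32*b - 23/32 ≠ 0; add g_3 = 1/16*b**3 - 25/32*b - 23/32 to the basis.

The other S-polynomials (S(f_1,g_3), S(f_2,g_3)) all reduce to 0 modulo the current basis, so we have a Gröbner basis.
Inter-reduce: drop elements whose leading term is divisible by another's, tail-reduce, and make monic.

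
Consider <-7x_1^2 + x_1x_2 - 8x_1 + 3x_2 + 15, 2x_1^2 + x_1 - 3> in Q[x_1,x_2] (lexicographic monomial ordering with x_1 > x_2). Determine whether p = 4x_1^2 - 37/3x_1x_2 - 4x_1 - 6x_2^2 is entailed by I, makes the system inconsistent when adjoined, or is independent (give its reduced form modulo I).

First compute the reduced Gröbner basis of I by Buchberger's algorithm.
f_1 = -7x_1^2 + x_1x_2 - 8x_1 + 3x_2 + 15, LT = x_1^2.
f_2 = 2x_1^2 + x_1 - 3, LT = x_1^2.

S(f_1,f_2): lcm = x_1^2. S = -1/7x_1x_2 + 9/14x_1 - 3/7x_2 - 9/14.
  reduce S modulo (f_1, f_2):
  remainder -1/7x_1x_2 + 9/14x_1 - 3/7x_2 - 9/14 ≠ 0; add h_3 = -1/7x_1x_2 + 9/14x_1 - 3/7x_2 - 9/14 to the basis.

S(f_1,h_3): lcm = x_1^2x_2. S = 9/2x_1^2 - 1/7x_1x_2^2 - 13/7x_1x_2 - 9/2x_1 - 3/7x_2^2 - 15/7x_2.
  reduce S modulo (f_1, f_2, h_3):
  remainder -18x_1 + 6x_2 + 18 ≠ 0; add h_4 = -18x_1 + 6x_2 + 18 to the basis.

S(h_3,h_4): lcm = x_1x_2. S = -9/2x_1 + 1/3x_2^2 + 4x_2 + 9/2.
  reduce S modulo (f_1, f_2, h_3, h_4):
  remainder 1/3x_2^2 + 5/2x_2 ≠ 0; add h_5 = 1/3x_2^2 + 5/2x_2 to the basis.

The other S-polynomials (S(f_2,h_3), S(f_1,h_4), S(f_2,h_4), S(f_1,h_5), S(f_2,h_5), S(h_3,h_5), S(h_4,h_5)) all reduce to 0 modulo the current basis, so we have a Gröbner basis.
Inter-reduce: drop elements whose leading term is divisible by another's, tail-reduce, and make monic.
Reduced Gröbner basis: {x_1 - 1/3x_2 - 1, x_2^2 + 15/2x_2}.
Label its elements g_1 = x_1 - 1/3x_2 - 1, g_2 = x_2^2 + 15/2x_2.

Reduce p = 4x_1^2 - 37/3x_1x_2 - 4x_1 - 6x_2^2 modulo G:
  leading term x_1^2: subtract (4x_1)·g_1 from 4x_1^2 - 37/3x_1x_2 - 4x_1 - 6x_2^2 → -11x_1x_2 - 6x_2^2
  leading term x_1x_2: subtract (-11x_2)·g_1 from -11x_1x_2 - 6x_2^2 → -29/3x_2^2 - 11x_2
  leading term x_2^2: subtract (-29/3)·g_2 from -29/3x_2^2 - 11x_2 → 123/2x_2
  leading term x_2: no divisor's leading term divides it; move 123/2x_2 to the remainder.
  normal form = 123/2x_2.
The normal form is nonzero, so p ∉ I. Since p minus its normal form lies in I, I + (p) = I + (r) where r = 123/2x_2; decide whether this ideal is the whole ring.
Run Buchberger on G together with r (pairs among the g_i already reduce to 0 since G is a Gröbner basis):
g_1 = x_1 - 1/3x_2 - 1, LT = x_1.
g_2 = x_2^2 + 15/2x_2, LT = x_2^2.
r = 123/2x_2, LT = x_2.

The S-polynomials (S(g_1,g_2), S(g_1,r), S(g_2,r)) all reduce to 0 modulo the current basis, so we have a Gröbner basis.
Inter-reduce: drop elements whose leading term is divisible by another's, tail-reduce, and make monic.
Reduced Gröbner basis: {x_1 - 1, x_2}.
The reduced Gröbner basis of I + (p) is {x_1 - 1, x_2} ≠ {1}, a proper ideal, so the enlarged system stays consistent: p is independent of I, with normal form 123/2x_2.

4x_1^2 - 37/3x_1x_2 - 4x_1 - 6x_2^2 is independent of I; its normal form modulo I is 123/2x_2.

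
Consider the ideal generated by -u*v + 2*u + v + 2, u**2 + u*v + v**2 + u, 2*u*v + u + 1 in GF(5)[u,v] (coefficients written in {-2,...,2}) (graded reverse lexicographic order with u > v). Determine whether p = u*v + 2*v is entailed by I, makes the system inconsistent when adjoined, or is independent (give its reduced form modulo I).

u*v + 2*v lies in I (it reduces to 0).

First compute the reduced Gröbner basis of I by Buchberger's algorithm.
f_1 = -u*v + 2*u + v + 2, LT = u*v.
f_2 = u**2 + u*v + v**2 + u, LT = u**2.
f_3 = 2*u*v + u + 1, LT = u*v.

S(f_1,f_2): lcm = u**2*v. S = -u*v**2 - v**3 - 2*u**2 - 2*u*v - 2*u.
  reduce S modulo (f_1, f_2, f_3):
  remainder -v**3 + v**2 + u + v + 1 ≠ 0; add h_4 = -v**3 + v**2 + u + v + 1 to the basis.

S(f_1,f_3): lcm = u*v. S = -v.
  reduce S modulo (f_1, f_2, f_3, h_4):
  remainder -v ≠ 0; add h_5 = -v to the basis.

S(f_2,f_3): lcm = u**2*v. S = u*v**2 + v**3 + 2*u**2 + u*v + 2*u.
  reduce S modulo (f_1, f_2, f_3, h_4, h_5):
  remainder -2*u - 2 ≠ 0; add h_6 = -2*u - 2 to the basis.

The other S-polynomials (S(f_1,h_4), S(f_2,h_4), S(f_3,h_4), S(f_1,h_5), S(f_2,h_5), S(f_3,h_5), S(h_4,h_5), S(f_1,h_6), S(f_2,h_6), S(f_3,h_6), S(h_4,h_6), S(h_5,h_6)) all reduce to 0 modulo the current basis, so we have a Gröbner basis.
Inter-reduce: drop elements whose leading term is divisible by another's, tail-reduce, and make monic.
Reduced Gröbner basis: {u + 1, v}.
Label its elements g_1 = u + 1, g_2 = v.

Reduce p = u*v + 2*v modulo G:
  leading term u*v: subtract (v)·g_1 from u*v + 2*v → v
  leading term v: subtract (1)·g_2 from v → 0
  normal form = 0.
Since the normal form is 0, p ∈ I.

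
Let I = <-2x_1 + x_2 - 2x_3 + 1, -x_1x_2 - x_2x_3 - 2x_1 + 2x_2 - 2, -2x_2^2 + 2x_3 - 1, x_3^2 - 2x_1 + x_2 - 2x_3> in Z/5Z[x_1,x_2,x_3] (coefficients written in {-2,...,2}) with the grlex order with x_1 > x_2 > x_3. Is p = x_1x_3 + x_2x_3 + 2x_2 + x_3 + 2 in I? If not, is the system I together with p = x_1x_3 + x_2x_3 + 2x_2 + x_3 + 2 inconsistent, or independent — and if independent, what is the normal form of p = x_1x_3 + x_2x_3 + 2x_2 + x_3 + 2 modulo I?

x_1x_3 + x_2x_3 + 2x_2 + x_3 + 2 lies in I (it reduces to 0).

First compute the reduced Gröbner basis of I by Buchberger's algorithm.
f_1 = -2x_1 + x_2 - 2x_3 + 1, LT = x_1.
f_2 = -x_1x_2 - x_2x_3 - 2x_1 + 2x_2 - 2, LT = x_1x_2.
f_3 = -2x_2^2 + 2x_3 - 1, LT = x_2^2.
f_4 = x_3^2 - 2x_1 + x_2 - 2x_3, LT = x_3^2.

S(f_1,f_2): lcm = x_1x_2. S = 2x_2^2 - 2x_1 - x_2 - 2.
  leading term x_2^2: subtract (-1)·f_3 from 2x_2^2 - 2x_1 - x_2 - 2 → -2x_1 - x_2 + 2x_3 + 2
  leading term x_1: subtract (1)·f_1 from -2x_1 - x_2 + 2x_3 + 2 → -2x_2 - x_3 + 1
  leading term x_2: no divisor's leading term divides it; move -2x_2 to the remainder.
  leading term x_3: no divisor's leading term divides it; move -x_3 to the remainder.
  leading term 1: no divisor's leading term divides it; move 1 to the remainder.
  remainder -2x_2 - x_3 + 1 ≠ 0; add h_5 = -2x_2 - x_3 + 1 to the basis.

S(f_1,f_3): leading monomials are coprime, so the S-polynomial reduces to 0 (Buchberger's first criterion).
S(f_1,f_4): leading monomials are coprime, so the S-polynomial reduces to 0 (Buchberger's first criterion).
S(f_2,f_3): lcm = x_1x_2^2. S = x_2^2x_3 + 2x_1x_2 + x_1x_3 - 2x_2^2 + 2x_1 + 2x_2.
  leading term x_2^2x_3: subtract (2x_3)·f_3 from x_2^2x_3 + 2x_1x_2 + x_1x_3 - 2x_2^2 + 2x_1 + 2x_2 → 2x_1x_2 + x_1x_3 - 2x_2^2 + x_3^2 + 2x_1 + 2x_2 + 2x_3
  leading term x_1x_2: subtract (-x_2)·f_1 from 2x_1x_2 + x_1x_3 - 2x_2^2 + x_3^2 + 2x_1 + 2x_2 + 2x_3 → x_1x_3 - x_2^2 - 2x_2x_3 + x_3^2 + 2x_1 - 2x_2 + 2x_3
  leading term x_1x_3: subtract (2x_3)·f_1 from x_1x_3 - x_2^2 - 2x_2x_3 + x_3^2 + 2x_1 - 2x_2 + 2x_3 → -x_2^2 + x_2x_3 + 2x_1 - 2x_2
  leading term x_2^2: subtract (-2)·f_3 from -x_2^2 + x_2x_3 + 2x_1 - 2x_2 → x_2x_3 + 2x_1 - 2x_2 - x_3 - 2
  leading term x_2x_3: subtract (2x_3)·h_5 from x_2x_3 + 2x_1 - 2x_2 - x_3 - 2 → 2x_3^2 + 2x_1 - 2x_2 + 2x_3 - 2
  leading term x_3^2: subtract (2)·f_4 from 2x_3^2 + 2x_1 - 2x_2 + 2x_3 - 2 → x_1 + x_2 + x_3 - 2
  leading term x_1: subtract (2)·f_1 from x_1 + x_2 + x_3 - 2 → -x_2 + 1
  leading term x_2: subtract (-2)·h_5 from -x_2 + 1 → -2x_3 - 2
  leading term x_3: no divisor's leading term divides it; move -2x_3 to the remainder.
  leading term 1: no divisor's leading term divides it; move -2 to the remainder.
  remainder -2x_3 - 2 ≠ 0; add h_6 = -2x_3 - 2 to the basis.

S(f_2,f_4): leading monomials are coprime, so the S-polynomial reduces to 0 (Buchberger's first criterion).
S(f_3,f_4): leading monomials are coprime, so the S-polynomial reduces to 0 (Buchberger's first criterion).
S(f_1,h_5): leading monomials are coprime, so the S-polynomial reduces to 0 (Buchberger's first criterion).
S(f_2,h_5): lcm = x_1x_2. S = 2x_1x_3 + x_2x_3 - 2x_2 + 2.
  leading term x_1x_3: subtract (-x_3)·f_1 from 2x_1x_3 + x_2x_3 - 2x_2 + 2 → 2x_2x_3 - 2x_3^2 - 2x_2 + x_3 + 2
  leading term x_2x_3: subtract (-x_3)·h_5 from 2x_2x_3 - 2x_3^2 - 2x_2 + x_3 + 2 → 2x_3^2 - 2x_2 + 2x_3 + 2
  leading term x_3^2: subtract (2)·f_4 from 2x_3^2 - 2x_2 + 2x_3 + 2 → -x_1 + x_2 + x_3 + 2
  leading term x_1: subtract (-2)·f_1 from -x_1 + x_2 + x_3 + 2 → -2x_2 + 2x_3 - 1
  leading term x_2: subtract (1)·h_5 from -2x_2 + 2x_3 - 1 → -2x_3 - 2
  leading term x_3: subtract (1)·h_6 from -2x_3 - 2 → 0
  remainder 0.

S(f_3,h_5): lcm = x_2^2. S = 2x_2x_3 - 2x_2 - x_3 - 2.
  leading term x_2x_3: subtract (-x_3)·h_5 from 2x_2x_3 - 2x_2 - x_3 - 2 → -x_3^2 - 2x_2 - 2
  leading term x_3^2: subtract (-1)·f_4 from -x_3^2 - 2x_2 - 2 → -2x_1 - x_2 - 2x_3 - 2
  leading term x_1: subtract (1)·f_1 from -2x_1 - x_2 - 2x_3 - 2 → -2x_2 + 2
  leading term x_2: subtract (1)·h_5 from -2x_2 + 2 → x_3 + 1
  leading term x_3: subtract (2)·h_6 from x_3 + 1 → 0
  remainder 0.

S(f_4,h_5): leading monomials are coprime, so the S-polynomial reduces to 0 (Buchberger's first criterion).
S(f_1,h_6): leading monomials are coprime, so the S-polynomial reduces to 0 (Buchberger's first criterion).
S(f_2,h_6): leading monomials are coprime, so the S-polynomial reduces to 0 (Buchberger's first criterion).
S(f_3,h_6): leading monomials are coprime, so the S-polynomial reduces to 0 (Buchberger's first criterion).
S(f_4,h_6): lcm = x_3^2. S = -2x_1 + x_2 + 2x_3.
  leading term x_1: subtract (1)·f_1 from -2x_1 + x_2 + 2x_3 → -x_3 - 1
  leading term x_3: subtract (-2)·h_6 from -x_3 - 1 → 0
  remainder 0.

S(h_5,h_6): leading monomials are coprime, so the S-polynomial reduces to 0 (Buchberger's first criterion).
Every S-polynomial of the final basis reduces to 0, so we have a Gröbner basis.
Inter-reduce: drop elements whose leading term is divisible by another's, tail-reduce, and make monic.
Reduced Gröbner basis: {x_1 - 2, x_2 - 1, x_3 + 1}.
Label its elements g_1 = x_1 - 2, g_2 = x_2 - 1, g_3 = x_3 + 1.

Reduce p = x_1x_3 + x_2x_3 + 2x_2 + x_3 + 2 modulo G:
  leading term x_1x_3: subtract (x_3)·g_1 from x_1x_3 + x_2x_3 + 2x_2 + x_3 + 2 → x_2x_3 + 2x_2 - 2x_3 + 2
  leading term x_2x_3: subtract (x_3)·g_2 from x_2x_3 + 2x_2 - 2x_3 + 2 → 2x_2 - x_3 + 2
  leading term x_2: subtract (2)·g_2 from 2x_2 - x_3 + 2 → -x_3 - 1
  leading term x_3: subtract (-1)·g_3 from -x_3 - 1 → 0
  normal form = 0.
Since the normal form is 0, p ∈ I.

The remainder on division by a Gröbner basis is unique — it is the normal form.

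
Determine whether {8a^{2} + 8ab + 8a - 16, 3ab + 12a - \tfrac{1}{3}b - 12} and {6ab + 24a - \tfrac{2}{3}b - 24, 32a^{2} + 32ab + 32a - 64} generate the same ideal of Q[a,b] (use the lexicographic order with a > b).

Yes, the ideals are equal.

For a fixed monomial order, each ideal has a unique reduced Gröbner basis; comparing bases decides equality.
Buchberger on the first generating set:
f_1 = 8a^{2} + 8ab + 8a - 16, LT = a^{2}.
f_2 = 3ab + 12a - \tfrac{1}{3}b - 12, LT = ab.

S(f_1,f_2): lcm = a^{2}b. S = -4a^{2} + ab^{2} + \tfrac{10}{9}ab + 4a - 2b.
  leading term a^{2}: subtract (-\tfrac{1}{2})·f_1 from -4a^{2} + ab^{2} + \tfrac{10}{9}ab + 4a - 2b → ab^{2} + \tfrac{46}{9}ab + 8a - 2b - 8
  leading term ab^{2}: subtract (\tfrac{1}{3}b)·f_2 from ab^{2} + \tfrac{46}{9}ab + 8a - 2b - 8 → \tfrac{10}{9}ab + 8a + \tfrac{1}{9}b^{2} + 2b - 8
  leading term ab: subtract (\tfrac{10}{27})·f_2 from \tfrac{10}{9}ab + 8a + \tfrac{1}{9}b^{2} + 2b - 8 → \tfrac{32}{9}a + \tfrac{1}{9}b^{2} + \tfrac{172}{81}b - \tfrac{32}{9}
  leading term a: no divisor's leading term divides it; move \tfrac{32}{9}a to the remainder.
  leading term b^{2}: no divisor's leading term divides it; move \tfrac{1}{9}b^{2} to the remainder.
  leading term b: no divisor's leading term divides it; move \tfrac{172}{81}b to the remainder.
  leading term 1: no divisor's leading term divides it; move -\tfrac{32}{9} to the remainder.
  remainder \tfrac{32}{9}a + \tfrac{1}{9}b^{2} + \tfrac{172}{81}b - \tfrac{32}{9} ≠ 0; add g_3 = \tfrac{32}{9}a + \tfrac{1}{9}b^{2} + \tfrac{172}{81}b - \tfrac{32}{9} to the basis.

S(f_2,g_3): lcm = ab. S = 4a - \tfrac{1}{32}b^{3} - \tfrac{43}{72}b^{2} + \tfrac{8}{9}b - 4.
  leading term a: subtract (\tfrac{9}{8})·g_3 from 4a - \tfrac{1}{32}b^{3} - \tfrac{43}{72}b^{2} + \tfrac{8}{9}b - 4 → -\tfrac{1}{32}b^{3} - \tfrac{13}{18}b^{2} - \tfrac{3}{2}b
  leading term b^{3}: no divisor's leading term divides it; move -\tfrac{1}{32}b^{3} to the remainder.
  leading term b^{2}: no divisor's leading term divides it; move -\tfrac{13}{18}b^{2} to the remainder.
  leading term b: no divisor's leading term divides it; move -\tfrac{3}{2}b to the remainder.
  remainder -\tfrac{1}{32}b^{3} - \tfrac{13}{18}b^{2} - \tfrac{3}{2}b ≠ 0; add g_4 = -\tfrac{1}{32}b^{3} - \tfrac{13}{18}b^{2} - \tfrac{3}{2}b to the basis.

The other S-polynomials (S(f_1,g_3), S(f_1,g_4), S(f_2,g_4), S(g_3,g_4)) all reduce to 0 modulo the current basis, so we have a Gröbner basis.
Inter-reduce: drop elements whose leading term is divisible by another's, tail-reduce, and make monic.
Reduced Gröbner basis: {a + \tfrac{1}{32}b^{2} + \tfrac{43}{72}b - 1, b^{3} + \tfrac{208}{9}b^{2} + 48b}.

Buchberger on the second generating set:
h_1 = 6ab + 24a - \tfrac{2}{3}b - 24, LT = ab.
h_2 = 32a^{2} + 32ab + 32a - 64, LT = a^{2}.

S(h_1,h_2): lcm = a^{2}b. S = 4a^{2} - ab^{2} - \tfrac{10}{9}ab - 4a + 2b.
  leading term a^{2}: subtract (\tfrac{1}{8})·h_2 from 4a^{2} - ab^{2} - \tfrac{10}{9}ab - 4a + 2b → -ab^{2} - \tfrac{46}{9}ab - 8a + 2b + 8
  leading term ab^{2}: subtract (-\tfrac{1}{6}b)·h_1 from -ab^{2} - \tfrac{46}{9}ab - 8a + 2b + 8 → -\tfrac{10}{9}ab - 8a - \tfrac{1}{9}b^{2} - 2b + 8
  leading term ab: subtract (-\tfrac{5}{27})·h_1 from -\tfrac{10}{9}ab - 8a - \tfrac{1}{9}b^{2} - 2b + 8 → -\tfrac{32}{9}a - \tfrac{1}{9}b^{2} - \tfrac{172}{81}b + \tfrac{32}{9}
  leading term a: no divisor's leading term divides it; move -\tfrac{32}{9}a to the remainder.
  leading term b^{2}: no divisor's leading term divides it; move -\tfrac{1}{9}b^{2} to the remainder.
  leading term b: no divisor's leading term divides it; move -\tfrac{172}{81}b to the remainder.
  leading term 1: no divisor's leading term divides it; move \tfrac{32}{9} to the remainder.
  remainder -\tfrac{32}{9}a - \tfrac{1}{9}b^{2} - \tfrac{172}{81}b + \tfrac{32}{9} ≠ 0; add k_3 = -\tfrac{32}{9}a - \tfrac{1}{9}b^{2} - \tfrac{172}{81}b + \tfrac{32}{9} to the basis.

S(h_1,k_3): lcm = ab. S = 4a - \tfrac{1}{32}b^{3} - \tfrac{43}{72}b^{2} + \tfrac{8}{9}b - 4.
  leading term a: subtract (-\tfrac{9}{8})·k_3 from 4a - \tfrac{1}{32}b^{3} - \tfrac{43}{72}b^{2} + \tfrac{8}{9}b - 4 → -\tfrac{1}{32}b^{3} - \tfrac{13}{18}b^{2} - \tfrac{3}{2}b
  leading term b^{3}: no divisor's leading term divides it; move -\tfrac{1}{32}b^{3} to the remainder.
  leading term b^{2}: no divisor's leading term divides it; move -\tfrac{13}{18}b^{2} to the remainder.
  leading term b: no divisor's leading term divides it; move -\tfrac{3}{2}b to the remainder.
  remainder -\tfrac{1}{32}b^{3} - \tfrac{13}{18}b^{2} - \tfrac{3}{2}b ≠ 0; add k_4 = -\tfrac{1}{32}b^{3} - \tfrac{13}{18}b^{2} - \tfrac{3}{2}b to the basis.

The other S-polynomials (S(h_2,k_3), S(h_1,k_4), S(h_2,k_4), S(k_3,k_4)) all reduce to 0 modulo the current basis, so we have a Gröbner basis.
Inter-reduce: drop elements whose leading term is divisible by another's, tail-reduce, and make monic.
Reduced Gröbner basis: {a + \tfrac{1}{32}b^{2} + \tfrac{43}{72}b - 1, b^{3} + \tfrac{208}{9}b^{2} + 48b}.

Same reduced basis, so the two generating sets span the same ideal.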